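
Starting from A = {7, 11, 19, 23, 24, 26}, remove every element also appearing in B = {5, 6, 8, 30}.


A \ B = elements in A but not in B
A = {7, 11, 19, 23, 24, 26}
B = {5, 6, 8, 30}
Remove from A any elements in B
A \ B = {7, 11, 19, 23, 24, 26}

A \ B = {7, 11, 19, 23, 24, 26}


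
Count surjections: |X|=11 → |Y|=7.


n = |X| = 11, k = |Y| = 7. Surjections via inclusion-exclusion:
S(n,k) = Σ(-1)^i × C(k,i) × (k-i)^n, i=0 to k
i=0: (-1)^0×C(7,0)×7^11 = 1977326743
i=1: (-1)^1×C(7,1)×6^11 = -2539579392
i=2: (-1)^2×C(7,2)×5^11 = 1025390625
i=3: (-1)^3×C(7,3)×4^11 = -146800640
i=4: (-1)^4×C(7,4)×3^11 = 6200145
i=5: (-1)^5×C(7,5)×2^11 = -43008
i=6: (-1)^6×C(7,6)×1^11 = 7
i=7: (-1)^7×C(7,7)×0^11 = 0
Total = 322494480

Number of surjections = 322494480


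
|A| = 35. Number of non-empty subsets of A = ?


Total subsets = 2^n = 2^35 = 34359738368
Non-empty subsets exclude the empty set: 2^n - 1
= 34359738368 - 1
= 34359738367

Number of non-empty subsets = 34359738367


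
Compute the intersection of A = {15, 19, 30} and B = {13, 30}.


A ∩ B = elements in both A and B
A = {15, 19, 30}
B = {13, 30}
A ∩ B = {30}

A ∩ B = {30}


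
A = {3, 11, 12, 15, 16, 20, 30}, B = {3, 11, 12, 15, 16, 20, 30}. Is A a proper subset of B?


A ⊂ B requires: A ⊆ B AND A ≠ B.
A ⊆ B? Yes
A = B? Yes
A = B, so A is not a PROPER subset.

No, A is not a proper subset of B


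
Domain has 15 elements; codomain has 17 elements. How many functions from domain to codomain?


Each of |A| = 15 inputs maps to any of |B| = 17 outputs.
# functions = |B|^|A| = 17^15
= 2862423051509815793

Number of functions = 2862423051509815793


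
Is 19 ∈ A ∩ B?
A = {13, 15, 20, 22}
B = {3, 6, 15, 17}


A = {13, 15, 20, 22}, B = {3, 6, 15, 17}
A ∩ B = elements in both A and B
A ∩ B = {15}
Checking if 19 ∈ A ∩ B
19 is not in A ∩ B → False

19 ∉ A ∩ B


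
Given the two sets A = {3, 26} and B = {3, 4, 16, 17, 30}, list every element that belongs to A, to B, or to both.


A ∪ B = all elements in A or B (or both)
A = {3, 26}
B = {3, 4, 16, 17, 30}
A ∪ B = {3, 4, 16, 17, 26, 30}

A ∪ B = {3, 4, 16, 17, 26, 30}


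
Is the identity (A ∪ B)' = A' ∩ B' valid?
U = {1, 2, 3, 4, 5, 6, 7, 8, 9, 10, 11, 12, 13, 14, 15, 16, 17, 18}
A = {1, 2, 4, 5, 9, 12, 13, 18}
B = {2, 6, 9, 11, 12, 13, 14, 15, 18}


LHS: A ∪ B = {1, 2, 4, 5, 6, 9, 11, 12, 13, 14, 15, 18}
(A ∪ B)' = U \ (A ∪ B) = {3, 7, 8, 10, 16, 17}
A' = {3, 6, 7, 8, 10, 11, 14, 15, 16, 17}, B' = {1, 3, 4, 5, 7, 8, 10, 16, 17}
Claimed RHS: A' ∩ B' = {3, 7, 8, 10, 16, 17}
Identity is VALID: LHS = RHS = {3, 7, 8, 10, 16, 17} ✓

Identity is valid. (A ∪ B)' = A' ∩ B' = {3, 7, 8, 10, 16, 17}


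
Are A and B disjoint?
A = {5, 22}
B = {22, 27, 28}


Disjoint means A ∩ B = ∅.
A ∩ B = {22}
A ∩ B ≠ ∅, so A and B are NOT disjoint.

No, A and B are not disjoint (A ∩ B = {22})


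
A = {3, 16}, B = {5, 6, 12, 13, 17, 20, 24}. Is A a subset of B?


A ⊆ B means every element of A is in B.
Elements in A not in B: {3, 16}
So A ⊄ B.

No, A ⊄ B


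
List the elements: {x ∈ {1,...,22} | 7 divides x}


Checking each candidate:
Condition: multiples of 7 in {1,...,22}
Result = {7, 14, 21}

{7, 14, 21}


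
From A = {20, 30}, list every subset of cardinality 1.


|A| = 2, so A has C(2,1) = 2 subsets of size 1.
Enumerate by choosing 1 elements from A at a time:
{20}, {30}

1-element subsets (2 total): {20}, {30}


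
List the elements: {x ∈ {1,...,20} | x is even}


Checking each candidate:
Condition: even numbers in {1,...,20}
Result = {2, 4, 6, 8, 10, 12, 14, 16, 18, 20}

{2, 4, 6, 8, 10, 12, 14, 16, 18, 20}


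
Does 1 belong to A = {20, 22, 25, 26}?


A = {20, 22, 25, 26}
Checking if 1 is in A
1 is not in A → False

1 ∉ A


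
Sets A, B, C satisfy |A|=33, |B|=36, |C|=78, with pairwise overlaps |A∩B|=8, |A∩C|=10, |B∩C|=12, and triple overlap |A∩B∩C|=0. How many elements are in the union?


|A∪B∪C| = |A|+|B|+|C| - |A∩B|-|A∩C|-|B∩C| + |A∩B∩C|
= 33+36+78 - 8-10-12 + 0
= 147 - 30 + 0
= 117

|A ∪ B ∪ C| = 117


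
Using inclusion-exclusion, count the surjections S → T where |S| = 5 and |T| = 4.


n = |S| = 5, k = |T| = 4. Surjections via inclusion-exclusion:
S(n,k) = Σ(-1)^i × C(k,i) × (k-i)^n, i=0 to k
i=0: (-1)^0×C(4,0)×4^5 = 1024
i=1: (-1)^1×C(4,1)×3^5 = -972
i=2: (-1)^2×C(4,2)×2^5 = 192
i=3: (-1)^3×C(4,3)×1^5 = -4
i=4: (-1)^4×C(4,4)×0^5 = 0
Total = 240

Number of surjections = 240


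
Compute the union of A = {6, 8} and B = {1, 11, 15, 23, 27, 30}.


A ∪ B = all elements in A or B (or both)
A = {6, 8}
B = {1, 11, 15, 23, 27, 30}
A ∪ B = {1, 6, 8, 11, 15, 23, 27, 30}

A ∪ B = {1, 6, 8, 11, 15, 23, 27, 30}


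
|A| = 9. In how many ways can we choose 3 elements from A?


C(n,k) = n! / (k!(n-k)!)
C(9,3) = 9! / (3!6!)
= 84

C(9,3) = 84


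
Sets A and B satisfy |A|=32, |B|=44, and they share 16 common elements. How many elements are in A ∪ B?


|A ∪ B| = |A| + |B| - |A ∩ B|
= 32 + 44 - 16
= 60

|A ∪ B| = 60


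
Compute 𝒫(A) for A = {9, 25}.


|A| = 2, so |P(A)| = 2^2 = 4
Enumerate subsets by cardinality (0 to 2):
∅, {9}, {25}, {9, 25}

P(A) has 4 subsets: ∅, {9}, {25}, {9, 25}


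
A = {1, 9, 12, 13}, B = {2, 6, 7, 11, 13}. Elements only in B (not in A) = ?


A = {1, 9, 12, 13}
B = {2, 6, 7, 11, 13}
Region: only in B (not in A)
Elements: {2, 6, 7, 11}

Elements only in B (not in A): {2, 6, 7, 11}


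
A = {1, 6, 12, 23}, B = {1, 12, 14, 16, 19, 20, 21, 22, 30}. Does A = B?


Two sets are equal iff they have exactly the same elements.
A = {1, 6, 12, 23}
B = {1, 12, 14, 16, 19, 20, 21, 22, 30}
Differences: {6, 14, 16, 19, 20, 21, 22, 23, 30}
A ≠ B

No, A ≠ B


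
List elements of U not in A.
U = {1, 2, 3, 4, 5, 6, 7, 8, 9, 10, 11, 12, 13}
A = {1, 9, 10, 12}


Aᶜ = U \ A = elements in U but not in A
U = {1, 2, 3, 4, 5, 6, 7, 8, 9, 10, 11, 12, 13}
A = {1, 9, 10, 12}
Aᶜ = {2, 3, 4, 5, 6, 7, 8, 11, 13}

Aᶜ = {2, 3, 4, 5, 6, 7, 8, 11, 13}


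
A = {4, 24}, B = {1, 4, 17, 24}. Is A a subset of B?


A ⊆ B means every element of A is in B.
All elements of A are in B.
So A ⊆ B.

Yes, A ⊆ B


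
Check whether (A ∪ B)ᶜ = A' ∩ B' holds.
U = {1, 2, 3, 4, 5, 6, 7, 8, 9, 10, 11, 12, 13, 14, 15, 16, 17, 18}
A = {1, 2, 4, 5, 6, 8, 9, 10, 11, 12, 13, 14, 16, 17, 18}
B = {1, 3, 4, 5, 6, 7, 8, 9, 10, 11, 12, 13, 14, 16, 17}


LHS: A ∪ B = {1, 2, 3, 4, 5, 6, 7, 8, 9, 10, 11, 12, 13, 14, 16, 17, 18}
(A ∪ B)' = U \ (A ∪ B) = {15}
A' = {3, 7, 15}, B' = {2, 15, 18}
Claimed RHS: A' ∩ B' = {15}
Identity is VALID: LHS = RHS = {15} ✓

Identity is valid. (A ∪ B)' = A' ∩ B' = {15}


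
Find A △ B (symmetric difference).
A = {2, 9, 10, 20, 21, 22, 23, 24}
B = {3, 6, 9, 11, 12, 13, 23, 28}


A △ B = (A \ B) ∪ (B \ A) = elements in exactly one of A or B
A \ B = {2, 10, 20, 21, 22, 24}
B \ A = {3, 6, 11, 12, 13, 28}
A △ B = {2, 3, 6, 10, 11, 12, 13, 20, 21, 22, 24, 28}

A △ B = {2, 3, 6, 10, 11, 12, 13, 20, 21, 22, 24, 28}


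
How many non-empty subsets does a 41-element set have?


Total subsets = 2^n = 2^41 = 2199023255552
Non-empty subsets exclude the empty set: 2^n - 1
= 2199023255552 - 1
= 2199023255551

Number of non-empty subsets = 2199023255551


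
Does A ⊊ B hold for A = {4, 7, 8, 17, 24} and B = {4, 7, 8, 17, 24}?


A ⊂ B requires: A ⊆ B AND A ≠ B.
A ⊆ B? Yes
A = B? Yes
A = B, so A is not a PROPER subset.

No, A is not a proper subset of B


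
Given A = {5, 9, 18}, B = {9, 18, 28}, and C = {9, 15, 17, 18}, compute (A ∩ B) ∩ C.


A ∩ B = {9, 18}
(A ∩ B) ∩ C = {9, 18}

A ∩ B ∩ C = {9, 18}


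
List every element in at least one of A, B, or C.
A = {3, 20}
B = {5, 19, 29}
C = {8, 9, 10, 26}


A ∪ B = {3, 5, 19, 20, 29}
(A ∪ B) ∪ C = {3, 5, 8, 9, 10, 19, 20, 26, 29}

A ∪ B ∪ C = {3, 5, 8, 9, 10, 19, 20, 26, 29}


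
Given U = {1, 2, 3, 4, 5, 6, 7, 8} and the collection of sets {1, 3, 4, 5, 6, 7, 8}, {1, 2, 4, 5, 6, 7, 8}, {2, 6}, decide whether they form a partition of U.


A partition requires: (1) non-empty parts, (2) pairwise disjoint, (3) union = U
Parts: {1, 3, 4, 5, 6, 7, 8}, {1, 2, 4, 5, 6, 7, 8}, {2, 6}
Union of parts: {1, 2, 3, 4, 5, 6, 7, 8}
U = {1, 2, 3, 4, 5, 6, 7, 8}
All non-empty? True
Pairwise disjoint? False
Covers U? True

No, not a valid partition


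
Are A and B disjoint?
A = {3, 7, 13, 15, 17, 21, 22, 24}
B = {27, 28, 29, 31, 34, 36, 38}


Disjoint means A ∩ B = ∅.
A ∩ B = ∅
A ∩ B = ∅, so A and B are disjoint.

Yes, A and B are disjoint


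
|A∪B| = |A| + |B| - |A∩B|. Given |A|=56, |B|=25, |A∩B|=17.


|A ∪ B| = |A| + |B| - |A ∩ B|
= 56 + 25 - 17
= 64

|A ∪ B| = 64


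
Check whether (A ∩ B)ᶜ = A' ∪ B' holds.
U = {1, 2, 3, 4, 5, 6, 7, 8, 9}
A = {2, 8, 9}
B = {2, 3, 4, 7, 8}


LHS: A ∩ B = {2, 8}
(A ∩ B)' = U \ (A ∩ B) = {1, 3, 4, 5, 6, 7, 9}
A' = {1, 3, 4, 5, 6, 7}, B' = {1, 5, 6, 9}
Claimed RHS: A' ∪ B' = {1, 3, 4, 5, 6, 7, 9}
Identity is VALID: LHS = RHS = {1, 3, 4, 5, 6, 7, 9} ✓

Identity is valid. (A ∩ B)' = A' ∪ B' = {1, 3, 4, 5, 6, 7, 9}


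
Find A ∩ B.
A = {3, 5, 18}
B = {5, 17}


A ∩ B = elements in both A and B
A = {3, 5, 18}
B = {5, 17}
A ∩ B = {5}

A ∩ B = {5}


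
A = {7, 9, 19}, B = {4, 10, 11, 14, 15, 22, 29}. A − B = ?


A \ B = elements in A but not in B
A = {7, 9, 19}
B = {4, 10, 11, 14, 15, 22, 29}
Remove from A any elements in B
A \ B = {7, 9, 19}

A \ B = {7, 9, 19}


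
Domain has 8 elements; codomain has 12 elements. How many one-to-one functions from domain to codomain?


An injection sends each of |A| = 8 inputs to a distinct output in B.
# injections = |B|·(|B|-1)·…·(|B|-|A|+1) = 12! / (12 - 8)!
= 12 × 11 × 10 × 9 × 8 × 7 × 6 × 5
= 19958400

Number of injections = 19958400


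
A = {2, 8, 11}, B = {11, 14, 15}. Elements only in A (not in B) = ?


A = {2, 8, 11}
B = {11, 14, 15}
Region: only in A (not in B)
Elements: {2, 8}

Elements only in A (not in B): {2, 8}


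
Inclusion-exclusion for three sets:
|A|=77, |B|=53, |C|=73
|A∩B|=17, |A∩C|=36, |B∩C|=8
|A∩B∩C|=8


|A∪B∪C| = |A|+|B|+|C| - |A∩B|-|A∩C|-|B∩C| + |A∩B∩C|
= 77+53+73 - 17-36-8 + 8
= 203 - 61 + 8
= 150

|A ∪ B ∪ C| = 150


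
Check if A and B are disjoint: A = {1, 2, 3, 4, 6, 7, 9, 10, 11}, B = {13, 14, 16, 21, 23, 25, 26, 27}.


Disjoint means A ∩ B = ∅.
A ∩ B = ∅
A ∩ B = ∅, so A and B are disjoint.

Yes, A and B are disjoint


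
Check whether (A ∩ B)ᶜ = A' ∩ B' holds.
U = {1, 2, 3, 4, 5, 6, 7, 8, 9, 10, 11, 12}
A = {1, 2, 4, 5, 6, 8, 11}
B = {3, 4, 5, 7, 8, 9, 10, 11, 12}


LHS: A ∩ B = {4, 5, 8, 11}
(A ∩ B)' = U \ (A ∩ B) = {1, 2, 3, 6, 7, 9, 10, 12}
A' = {3, 7, 9, 10, 12}, B' = {1, 2, 6}
Claimed RHS: A' ∩ B' = ∅
Identity is INVALID: LHS = {1, 2, 3, 6, 7, 9, 10, 12} but the RHS claimed here equals ∅. The correct form is (A ∩ B)' = A' ∪ B'.

Identity is invalid: (A ∩ B)' = {1, 2, 3, 6, 7, 9, 10, 12} but A' ∩ B' = ∅. The correct De Morgan law is (A ∩ B)' = A' ∪ B'.


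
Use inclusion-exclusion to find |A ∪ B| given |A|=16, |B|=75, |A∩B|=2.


|A ∪ B| = |A| + |B| - |A ∩ B|
= 16 + 75 - 2
= 89

|A ∪ B| = 89


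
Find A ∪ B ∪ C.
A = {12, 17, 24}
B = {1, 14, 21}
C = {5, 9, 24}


A ∪ B = {1, 12, 14, 17, 21, 24}
(A ∪ B) ∪ C = {1, 5, 9, 12, 14, 17, 21, 24}

A ∪ B ∪ C = {1, 5, 9, 12, 14, 17, 21, 24}


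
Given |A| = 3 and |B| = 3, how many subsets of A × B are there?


A relation from A to B is any subset of A × B.
|A × B| = 3 × 3 = 9
# relations = 2^|A × B| = 2^9 = 512

Number of relations = 512


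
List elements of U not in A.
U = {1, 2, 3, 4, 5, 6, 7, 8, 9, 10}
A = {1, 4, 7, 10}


Aᶜ = U \ A = elements in U but not in A
U = {1, 2, 3, 4, 5, 6, 7, 8, 9, 10}
A = {1, 4, 7, 10}
Aᶜ = {2, 3, 5, 6, 8, 9}

Aᶜ = {2, 3, 5, 6, 8, 9}


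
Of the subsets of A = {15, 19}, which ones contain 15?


A subset of A contains 15 iff the remaining 1 elements form any subset of A \ {15}.
Count: 2^(n-1) = 2^1 = 2
Subsets containing 15: {15}, {15, 19}

Subsets containing 15 (2 total): {15}, {15, 19}


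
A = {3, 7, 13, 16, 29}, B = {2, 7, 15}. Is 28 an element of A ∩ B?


A = {3, 7, 13, 16, 29}, B = {2, 7, 15}
A ∩ B = elements in both A and B
A ∩ B = {7}
Checking if 28 ∈ A ∩ B
28 is not in A ∩ B → False

28 ∉ A ∩ B


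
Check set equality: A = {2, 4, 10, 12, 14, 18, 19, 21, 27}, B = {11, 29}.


Two sets are equal iff they have exactly the same elements.
A = {2, 4, 10, 12, 14, 18, 19, 21, 27}
B = {11, 29}
Differences: {2, 4, 10, 11, 12, 14, 18, 19, 21, 27, 29}
A ≠ B

No, A ≠ B


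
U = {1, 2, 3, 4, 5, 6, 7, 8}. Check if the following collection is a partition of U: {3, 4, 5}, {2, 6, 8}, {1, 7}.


A partition requires: (1) non-empty parts, (2) pairwise disjoint, (3) union = U
Parts: {3, 4, 5}, {2, 6, 8}, {1, 7}
Union of parts: {1, 2, 3, 4, 5, 6, 7, 8}
U = {1, 2, 3, 4, 5, 6, 7, 8}
All non-empty? True
Pairwise disjoint? True
Covers U? True

Yes, valid partition


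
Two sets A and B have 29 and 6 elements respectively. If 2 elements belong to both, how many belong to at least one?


|A ∪ B| = |A| + |B| - |A ∩ B|
= 29 + 6 - 2
= 33

|A ∪ B| = 33


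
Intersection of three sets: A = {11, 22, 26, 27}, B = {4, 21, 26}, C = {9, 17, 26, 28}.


A ∩ B = {26}
(A ∩ B) ∩ C = {26}

A ∩ B ∩ C = {26}


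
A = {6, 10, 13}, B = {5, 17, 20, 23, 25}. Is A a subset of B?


A ⊆ B means every element of A is in B.
Elements in A not in B: {6, 10, 13}
So A ⊄ B.

No, A ⊄ B


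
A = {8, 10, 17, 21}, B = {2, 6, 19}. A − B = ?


A \ B = elements in A but not in B
A = {8, 10, 17, 21}
B = {2, 6, 19}
Remove from A any elements in B
A \ B = {8, 10, 17, 21}

A \ B = {8, 10, 17, 21}


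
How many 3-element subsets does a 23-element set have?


C(n,k) = n! / (k!(n-k)!)
C(23,3) = 23! / (3!20!)
= 1771

C(23,3) = 1771


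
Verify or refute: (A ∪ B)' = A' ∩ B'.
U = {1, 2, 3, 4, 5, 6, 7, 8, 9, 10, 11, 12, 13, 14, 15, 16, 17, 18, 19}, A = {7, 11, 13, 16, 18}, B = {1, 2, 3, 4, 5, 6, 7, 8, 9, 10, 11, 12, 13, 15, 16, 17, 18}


LHS: A ∪ B = {1, 2, 3, 4, 5, 6, 7, 8, 9, 10, 11, 12, 13, 15, 16, 17, 18}
(A ∪ B)' = U \ (A ∪ B) = {14, 19}
A' = {1, 2, 3, 4, 5, 6, 8, 9, 10, 12, 14, 15, 17, 19}, B' = {14, 19}
Claimed RHS: A' ∩ B' = {14, 19}
Identity is VALID: LHS = RHS = {14, 19} ✓

Identity is valid. (A ∪ B)' = A' ∩ B' = {14, 19}


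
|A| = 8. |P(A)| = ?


Number of subsets = 2^n
= 2^8
= 256

|P(A)| = 256


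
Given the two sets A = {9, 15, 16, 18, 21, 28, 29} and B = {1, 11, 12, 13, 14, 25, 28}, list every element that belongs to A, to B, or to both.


A ∪ B = all elements in A or B (or both)
A = {9, 15, 16, 18, 21, 28, 29}
B = {1, 11, 12, 13, 14, 25, 28}
A ∪ B = {1, 9, 11, 12, 13, 14, 15, 16, 18, 21, 25, 28, 29}

A ∪ B = {1, 9, 11, 12, 13, 14, 15, 16, 18, 21, 25, 28, 29}


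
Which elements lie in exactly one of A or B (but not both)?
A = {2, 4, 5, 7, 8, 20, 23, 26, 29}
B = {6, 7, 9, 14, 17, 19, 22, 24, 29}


A △ B = (A \ B) ∪ (B \ A) = elements in exactly one of A or B
A \ B = {2, 4, 5, 8, 20, 23, 26}
B \ A = {6, 9, 14, 17, 19, 22, 24}
A △ B = {2, 4, 5, 6, 8, 9, 14, 17, 19, 20, 22, 23, 24, 26}

A △ B = {2, 4, 5, 6, 8, 9, 14, 17, 19, 20, 22, 23, 24, 26}


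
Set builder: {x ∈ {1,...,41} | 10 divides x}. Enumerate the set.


Checking each candidate:
Condition: multiples of 10 in {1,...,41}
Result = {10, 20, 30, 40}

{10, 20, 30, 40}


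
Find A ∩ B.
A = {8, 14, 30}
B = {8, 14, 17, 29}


A ∩ B = elements in both A and B
A = {8, 14, 30}
B = {8, 14, 17, 29}
A ∩ B = {8, 14}

A ∩ B = {8, 14}


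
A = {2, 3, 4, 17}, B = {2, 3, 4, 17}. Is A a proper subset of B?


A ⊂ B requires: A ⊆ B AND A ≠ B.
A ⊆ B? Yes
A = B? Yes
A = B, so A is not a PROPER subset.

No, A is not a proper subset of B


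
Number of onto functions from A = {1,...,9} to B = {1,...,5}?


n = |A| = 9, k = |B| = 5. Surjections via inclusion-exclusion:
S(n,k) = Σ(-1)^i × C(k,i) × (k-i)^n, i=0 to k
i=0: (-1)^0×C(5,0)×5^9 = 1953125
i=1: (-1)^1×C(5,1)×4^9 = -1310720
i=2: (-1)^2×C(5,2)×3^9 = 196830
i=3: (-1)^3×C(5,3)×2^9 = -5120
i=4: (-1)^4×C(5,4)×1^9 = 5
i=5: (-1)^5×C(5,5)×0^9 = 0
Total = 834120

Number of surjections = 834120


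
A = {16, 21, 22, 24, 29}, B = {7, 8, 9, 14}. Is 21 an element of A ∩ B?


A = {16, 21, 22, 24, 29}, B = {7, 8, 9, 14}
A ∩ B = elements in both A and B
A ∩ B = ∅
Checking if 21 ∈ A ∩ B
21 is not in A ∩ B → False

21 ∉ A ∩ B


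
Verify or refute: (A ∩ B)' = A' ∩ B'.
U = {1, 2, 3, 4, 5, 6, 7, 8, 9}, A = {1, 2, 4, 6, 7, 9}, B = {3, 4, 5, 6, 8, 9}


LHS: A ∩ B = {4, 6, 9}
(A ∩ B)' = U \ (A ∩ B) = {1, 2, 3, 5, 7, 8}
A' = {3, 5, 8}, B' = {1, 2, 7}
Claimed RHS: A' ∩ B' = ∅
Identity is INVALID: LHS = {1, 2, 3, 5, 7, 8} but the RHS claimed here equals ∅. The correct form is (A ∩ B)' = A' ∪ B'.

Identity is invalid: (A ∩ B)' = {1, 2, 3, 5, 7, 8} but A' ∩ B' = ∅. The correct De Morgan law is (A ∩ B)' = A' ∪ B'.


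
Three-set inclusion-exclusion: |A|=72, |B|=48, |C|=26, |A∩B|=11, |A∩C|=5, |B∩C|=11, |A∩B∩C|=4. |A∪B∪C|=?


|A∪B∪C| = |A|+|B|+|C| - |A∩B|-|A∩C|-|B∩C| + |A∩B∩C|
= 72+48+26 - 11-5-11 + 4
= 146 - 27 + 4
= 123

|A ∪ B ∪ C| = 123


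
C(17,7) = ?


C(n,k) = n! / (k!(n-k)!)
C(17,7) = 17! / (7!10!)
= 19448

C(17,7) = 19448


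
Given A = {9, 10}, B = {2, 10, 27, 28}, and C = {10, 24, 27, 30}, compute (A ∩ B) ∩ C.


A ∩ B = {10}
(A ∩ B) ∩ C = {10}

A ∩ B ∩ C = {10}


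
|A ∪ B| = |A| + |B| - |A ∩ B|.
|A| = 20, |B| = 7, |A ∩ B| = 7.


|A ∪ B| = |A| + |B| - |A ∩ B|
= 20 + 7 - 7
= 20

|A ∪ B| = 20


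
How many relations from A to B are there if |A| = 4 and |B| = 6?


A relation from A to B is any subset of A × B.
|A × B| = 4 × 6 = 24
# relations = 2^|A × B| = 2^24 = 16777216

Number of relations = 16777216


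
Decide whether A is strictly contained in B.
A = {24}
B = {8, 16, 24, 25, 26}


A ⊂ B requires: A ⊆ B AND A ≠ B.
A ⊆ B? Yes
A = B? No
A ⊂ B: Yes (A is a proper subset of B)

Yes, A ⊂ B


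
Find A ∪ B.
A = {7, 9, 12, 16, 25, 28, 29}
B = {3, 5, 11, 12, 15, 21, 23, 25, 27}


A ∪ B = all elements in A or B (or both)
A = {7, 9, 12, 16, 25, 28, 29}
B = {3, 5, 11, 12, 15, 21, 23, 25, 27}
A ∪ B = {3, 5, 7, 9, 11, 12, 15, 16, 21, 23, 25, 27, 28, 29}

A ∪ B = {3, 5, 7, 9, 11, 12, 15, 16, 21, 23, 25, 27, 28, 29}


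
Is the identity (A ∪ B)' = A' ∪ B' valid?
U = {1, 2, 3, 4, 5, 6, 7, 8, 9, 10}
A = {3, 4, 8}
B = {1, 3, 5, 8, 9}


LHS: A ∪ B = {1, 3, 4, 5, 8, 9}
(A ∪ B)' = U \ (A ∪ B) = {2, 6, 7, 10}
A' = {1, 2, 5, 6, 7, 9, 10}, B' = {2, 4, 6, 7, 10}
Claimed RHS: A' ∪ B' = {1, 2, 4, 5, 6, 7, 9, 10}
Identity is INVALID: LHS = {2, 6, 7, 10} but the RHS claimed here equals {1, 2, 4, 5, 6, 7, 9, 10}. The correct form is (A ∪ B)' = A' ∩ B'.

Identity is invalid: (A ∪ B)' = {2, 6, 7, 10} but A' ∪ B' = {1, 2, 4, 5, 6, 7, 9, 10}. The correct De Morgan law is (A ∪ B)' = A' ∩ B'.


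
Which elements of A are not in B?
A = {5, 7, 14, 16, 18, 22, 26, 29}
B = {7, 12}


A \ B = elements in A but not in B
A = {5, 7, 14, 16, 18, 22, 26, 29}
B = {7, 12}
Remove from A any elements in B
A \ B = {5, 14, 16, 18, 22, 26, 29}

A \ B = {5, 14, 16, 18, 22, 26, 29}


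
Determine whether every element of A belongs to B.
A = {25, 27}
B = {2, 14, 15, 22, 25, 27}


A ⊆ B means every element of A is in B.
All elements of A are in B.
So A ⊆ B.

Yes, A ⊆ B


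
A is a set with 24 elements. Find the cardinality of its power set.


Number of subsets = 2^n
= 2^24
= 16777216

|P(A)| = 16777216


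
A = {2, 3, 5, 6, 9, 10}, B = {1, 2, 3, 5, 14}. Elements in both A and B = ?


A = {2, 3, 5, 6, 9, 10}
B = {1, 2, 3, 5, 14}
Region: in both A and B
Elements: {2, 3, 5}

Elements in both A and B: {2, 3, 5}


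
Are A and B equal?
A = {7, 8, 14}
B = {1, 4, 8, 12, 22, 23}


Two sets are equal iff they have exactly the same elements.
A = {7, 8, 14}
B = {1, 4, 8, 12, 22, 23}
Differences: {1, 4, 7, 12, 14, 22, 23}
A ≠ B

No, A ≠ B


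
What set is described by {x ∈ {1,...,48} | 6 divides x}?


Checking each candidate:
Condition: multiples of 6 in {1,...,48}
Result = {6, 12, 18, 24, 30, 36, 42, 48}

{6, 12, 18, 24, 30, 36, 42, 48}


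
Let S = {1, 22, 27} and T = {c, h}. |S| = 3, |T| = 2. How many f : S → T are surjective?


n = |S| = 3, k = |T| = 2. Surjections via inclusion-exclusion:
S(n,k) = Σ(-1)^i × C(k,i) × (k-i)^n, i=0 to k
i=0: (-1)^0×C(2,0)×2^3 = 8
i=1: (-1)^1×C(2,1)×1^3 = -2
i=2: (-1)^2×C(2,2)×0^3 = 0
Total = 6

Number of surjections = 6


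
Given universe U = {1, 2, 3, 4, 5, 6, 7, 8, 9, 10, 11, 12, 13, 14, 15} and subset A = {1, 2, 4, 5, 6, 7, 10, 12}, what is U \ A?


Aᶜ = U \ A = elements in U but not in A
U = {1, 2, 3, 4, 5, 6, 7, 8, 9, 10, 11, 12, 13, 14, 15}
A = {1, 2, 4, 5, 6, 7, 10, 12}
Aᶜ = {3, 8, 9, 11, 13, 14, 15}

Aᶜ = {3, 8, 9, 11, 13, 14, 15}


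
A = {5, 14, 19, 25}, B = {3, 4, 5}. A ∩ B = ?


A ∩ B = elements in both A and B
A = {5, 14, 19, 25}
B = {3, 4, 5}
A ∩ B = {5}

A ∩ B = {5}


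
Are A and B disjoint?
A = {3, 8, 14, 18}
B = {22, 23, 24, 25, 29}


Disjoint means A ∩ B = ∅.
A ∩ B = ∅
A ∩ B = ∅, so A and B are disjoint.

Yes, A and B are disjoint


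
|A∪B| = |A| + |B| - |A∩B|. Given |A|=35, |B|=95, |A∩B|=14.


|A ∪ B| = |A| + |B| - |A ∩ B|
= 35 + 95 - 14
= 116

|A ∪ B| = 116


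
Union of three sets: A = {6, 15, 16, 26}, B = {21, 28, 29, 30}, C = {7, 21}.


A ∪ B = {6, 15, 16, 21, 26, 28, 29, 30}
(A ∪ B) ∪ C = {6, 7, 15, 16, 21, 26, 28, 29, 30}

A ∪ B ∪ C = {6, 7, 15, 16, 21, 26, 28, 29, 30}


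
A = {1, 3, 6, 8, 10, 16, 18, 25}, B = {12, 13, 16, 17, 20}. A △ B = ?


A △ B = (A \ B) ∪ (B \ A) = elements in exactly one of A or B
A \ B = {1, 3, 6, 8, 10, 18, 25}
B \ A = {12, 13, 17, 20}
A △ B = {1, 3, 6, 8, 10, 12, 13, 17, 18, 20, 25}

A △ B = {1, 3, 6, 8, 10, 12, 13, 17, 18, 20, 25}


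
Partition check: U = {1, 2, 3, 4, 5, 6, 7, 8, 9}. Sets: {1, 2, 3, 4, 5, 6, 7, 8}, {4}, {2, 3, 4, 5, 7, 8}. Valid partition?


A partition requires: (1) non-empty parts, (2) pairwise disjoint, (3) union = U
Parts: {1, 2, 3, 4, 5, 6, 7, 8}, {4}, {2, 3, 4, 5, 7, 8}
Union of parts: {1, 2, 3, 4, 5, 6, 7, 8}
U = {1, 2, 3, 4, 5, 6, 7, 8, 9}
All non-empty? True
Pairwise disjoint? False
Covers U? False

No, not a valid partition


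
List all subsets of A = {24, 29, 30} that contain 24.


A subset of A contains 24 iff the remaining 2 elements form any subset of A \ {24}.
Count: 2^(n-1) = 2^2 = 4
Subsets containing 24: {24}, {24, 29}, {24, 30}, {24, 29, 30}

Subsets containing 24 (4 total): {24}, {24, 29}, {24, 30}, {24, 29, 30}


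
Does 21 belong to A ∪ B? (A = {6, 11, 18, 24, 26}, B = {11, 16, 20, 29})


A = {6, 11, 18, 24, 26}, B = {11, 16, 20, 29}
A ∪ B = all elements in A or B
A ∪ B = {6, 11, 16, 18, 20, 24, 26, 29}
Checking if 21 ∈ A ∪ B
21 is not in A ∪ B → False

21 ∉ A ∪ B


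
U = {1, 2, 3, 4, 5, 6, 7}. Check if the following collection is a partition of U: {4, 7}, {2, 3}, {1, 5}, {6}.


A partition requires: (1) non-empty parts, (2) pairwise disjoint, (3) union = U
Parts: {4, 7}, {2, 3}, {1, 5}, {6}
Union of parts: {1, 2, 3, 4, 5, 6, 7}
U = {1, 2, 3, 4, 5, 6, 7}
All non-empty? True
Pairwise disjoint? True
Covers U? True

Yes, valid partition


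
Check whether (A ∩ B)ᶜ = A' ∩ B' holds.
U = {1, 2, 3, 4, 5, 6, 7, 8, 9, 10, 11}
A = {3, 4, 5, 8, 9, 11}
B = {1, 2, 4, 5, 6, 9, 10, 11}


LHS: A ∩ B = {4, 5, 9, 11}
(A ∩ B)' = U \ (A ∩ B) = {1, 2, 3, 6, 7, 8, 10}
A' = {1, 2, 6, 7, 10}, B' = {3, 7, 8}
Claimed RHS: A' ∩ B' = {7}
Identity is INVALID: LHS = {1, 2, 3, 6, 7, 8, 10} but the RHS claimed here equals {7}. The correct form is (A ∩ B)' = A' ∪ B'.

Identity is invalid: (A ∩ B)' = {1, 2, 3, 6, 7, 8, 10} but A' ∩ B' = {7}. The correct De Morgan law is (A ∩ B)' = A' ∪ B'.


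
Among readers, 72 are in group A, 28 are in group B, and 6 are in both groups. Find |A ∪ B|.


|A ∪ B| = |A| + |B| - |A ∩ B|
= 72 + 28 - 6
= 94

|A ∪ B| = 94


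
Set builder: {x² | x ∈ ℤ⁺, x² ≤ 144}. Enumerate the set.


Checking each candidate:
Condition: positive perfect squares ≤ 144
Result = {1, 4, 9, 16, 25, 36, 49, 64, 81, 100, 121, 144}

{1, 4, 9, 16, 25, 36, 49, 64, 81, 100, 121, 144}


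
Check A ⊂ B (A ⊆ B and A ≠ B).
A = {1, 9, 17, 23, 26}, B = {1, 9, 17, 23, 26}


A ⊂ B requires: A ⊆ B AND A ≠ B.
A ⊆ B? Yes
A = B? Yes
A = B, so A is not a PROPER subset.

No, A is not a proper subset of B


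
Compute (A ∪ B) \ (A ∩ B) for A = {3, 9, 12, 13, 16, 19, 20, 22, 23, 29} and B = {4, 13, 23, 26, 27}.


A △ B = (A \ B) ∪ (B \ A) = elements in exactly one of A or B
A \ B = {3, 9, 12, 16, 19, 20, 22, 29}
B \ A = {4, 26, 27}
A △ B = {3, 4, 9, 12, 16, 19, 20, 22, 26, 27, 29}

A △ B = {3, 4, 9, 12, 16, 19, 20, 22, 26, 27, 29}


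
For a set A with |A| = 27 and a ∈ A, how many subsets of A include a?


Subsets of A containing a correspond to subsets of A \ {a}, which has 26 elements.
Count = 2^(n-1) = 2^26
= 67108864

Number of subsets containing a = 67108864


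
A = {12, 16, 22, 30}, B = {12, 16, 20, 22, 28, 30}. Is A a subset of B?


A ⊆ B means every element of A is in B.
All elements of A are in B.
So A ⊆ B.

Yes, A ⊆ B


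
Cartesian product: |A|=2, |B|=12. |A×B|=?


|A × B| = |A| × |B|
= 2 × 12
= 24

|A × B| = 24


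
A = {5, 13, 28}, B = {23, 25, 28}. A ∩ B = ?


A ∩ B = elements in both A and B
A = {5, 13, 28}
B = {23, 25, 28}
A ∩ B = {28}

A ∩ B = {28}


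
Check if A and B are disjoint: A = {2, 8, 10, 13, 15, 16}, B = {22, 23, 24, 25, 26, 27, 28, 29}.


Disjoint means A ∩ B = ∅.
A ∩ B = ∅
A ∩ B = ∅, so A and B are disjoint.

Yes, A and B are disjoint


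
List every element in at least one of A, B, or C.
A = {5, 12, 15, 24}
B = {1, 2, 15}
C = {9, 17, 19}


A ∪ B = {1, 2, 5, 12, 15, 24}
(A ∪ B) ∪ C = {1, 2, 5, 9, 12, 15, 17, 19, 24}

A ∪ B ∪ C = {1, 2, 5, 9, 12, 15, 17, 19, 24}


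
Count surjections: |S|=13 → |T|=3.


n = |S| = 13, k = |T| = 3. Surjections via inclusion-exclusion:
S(n,k) = Σ(-1)^i × C(k,i) × (k-i)^n, i=0 to k
i=0: (-1)^0×C(3,0)×3^13 = 1594323
i=1: (-1)^1×C(3,1)×2^13 = -24576
i=2: (-1)^2×C(3,2)×1^13 = 3
i=3: (-1)^3×C(3,3)×0^13 = 0
Total = 1569750

Number of surjections = 1569750


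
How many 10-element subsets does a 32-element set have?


C(n,k) = n! / (k!(n-k)!)
C(32,10) = 32! / (10!22!)
= 64512240

C(32,10) = 64512240


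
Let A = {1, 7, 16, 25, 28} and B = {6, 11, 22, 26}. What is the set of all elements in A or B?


A ∪ B = all elements in A or B (or both)
A = {1, 7, 16, 25, 28}
B = {6, 11, 22, 26}
A ∪ B = {1, 6, 7, 11, 16, 22, 25, 26, 28}

A ∪ B = {1, 6, 7, 11, 16, 22, 25, 26, 28}


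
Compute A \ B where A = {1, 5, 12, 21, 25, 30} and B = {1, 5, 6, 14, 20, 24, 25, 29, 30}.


A \ B = elements in A but not in B
A = {1, 5, 12, 21, 25, 30}
B = {1, 5, 6, 14, 20, 24, 25, 29, 30}
Remove from A any elements in B
A \ B = {12, 21}

A \ B = {12, 21}


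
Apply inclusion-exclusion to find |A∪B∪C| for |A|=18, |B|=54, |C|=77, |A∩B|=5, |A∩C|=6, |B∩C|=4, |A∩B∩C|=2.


|A∪B∪C| = |A|+|B|+|C| - |A∩B|-|A∩C|-|B∩C| + |A∩B∩C|
= 18+54+77 - 5-6-4 + 2
= 149 - 15 + 2
= 136

|A ∪ B ∪ C| = 136


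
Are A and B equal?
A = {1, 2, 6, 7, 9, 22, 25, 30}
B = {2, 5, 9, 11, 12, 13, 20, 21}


Two sets are equal iff they have exactly the same elements.
A = {1, 2, 6, 7, 9, 22, 25, 30}
B = {2, 5, 9, 11, 12, 13, 20, 21}
Differences: {1, 5, 6, 7, 11, 12, 13, 20, 21, 22, 25, 30}
A ≠ B

No, A ≠ B


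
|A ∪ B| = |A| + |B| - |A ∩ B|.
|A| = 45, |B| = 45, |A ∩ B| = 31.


|A ∪ B| = |A| + |B| - |A ∩ B|
= 45 + 45 - 31
= 59

|A ∪ B| = 59


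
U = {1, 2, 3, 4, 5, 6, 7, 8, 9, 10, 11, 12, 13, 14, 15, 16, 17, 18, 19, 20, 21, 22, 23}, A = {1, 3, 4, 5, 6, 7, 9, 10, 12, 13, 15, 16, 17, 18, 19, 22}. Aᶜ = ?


Aᶜ = U \ A = elements in U but not in A
U = {1, 2, 3, 4, 5, 6, 7, 8, 9, 10, 11, 12, 13, 14, 15, 16, 17, 18, 19, 20, 21, 22, 23}
A = {1, 3, 4, 5, 6, 7, 9, 10, 12, 13, 15, 16, 17, 18, 19, 22}
Aᶜ = {2, 8, 11, 14, 20, 21, 23}

Aᶜ = {2, 8, 11, 14, 20, 21, 23}


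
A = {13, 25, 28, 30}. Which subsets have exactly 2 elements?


|A| = 4, so A has C(4,2) = 6 subsets of size 2.
Enumerate by choosing 2 elements from A at a time:
{13, 25}, {13, 28}, {13, 30}, {25, 28}, {25, 30}, {28, 30}

2-element subsets (6 total): {13, 25}, {13, 28}, {13, 30}, {25, 28}, {25, 30}, {28, 30}


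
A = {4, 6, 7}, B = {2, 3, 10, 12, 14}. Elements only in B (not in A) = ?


A = {4, 6, 7}
B = {2, 3, 10, 12, 14}
Region: only in B (not in A)
Elements: {2, 3, 10, 12, 14}

Elements only in B (not in A): {2, 3, 10, 12, 14}


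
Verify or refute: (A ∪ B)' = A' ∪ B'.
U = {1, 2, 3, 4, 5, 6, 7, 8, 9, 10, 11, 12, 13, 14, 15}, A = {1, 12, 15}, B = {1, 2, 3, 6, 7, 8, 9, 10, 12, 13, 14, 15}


LHS: A ∪ B = {1, 2, 3, 6, 7, 8, 9, 10, 12, 13, 14, 15}
(A ∪ B)' = U \ (A ∪ B) = {4, 5, 11}
A' = {2, 3, 4, 5, 6, 7, 8, 9, 10, 11, 13, 14}, B' = {4, 5, 11}
Claimed RHS: A' ∪ B' = {2, 3, 4, 5, 6, 7, 8, 9, 10, 11, 13, 14}
Identity is INVALID: LHS = {4, 5, 11} but the RHS claimed here equals {2, 3, 4, 5, 6, 7, 8, 9, 10, 11, 13, 14}. The correct form is (A ∪ B)' = A' ∩ B'.

Identity is invalid: (A ∪ B)' = {4, 5, 11} but A' ∪ B' = {2, 3, 4, 5, 6, 7, 8, 9, 10, 11, 13, 14}. The correct De Morgan law is (A ∪ B)' = A' ∩ B'.


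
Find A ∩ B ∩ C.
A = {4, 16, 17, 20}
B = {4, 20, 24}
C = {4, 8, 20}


A ∩ B = {4, 20}
(A ∩ B) ∩ C = {4, 20}

A ∩ B ∩ C = {4, 20}


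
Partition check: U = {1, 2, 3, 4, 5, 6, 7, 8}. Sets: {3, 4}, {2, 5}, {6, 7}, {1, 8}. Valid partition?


A partition requires: (1) non-empty parts, (2) pairwise disjoint, (3) union = U
Parts: {3, 4}, {2, 5}, {6, 7}, {1, 8}
Union of parts: {1, 2, 3, 4, 5, 6, 7, 8}
U = {1, 2, 3, 4, 5, 6, 7, 8}
All non-empty? True
Pairwise disjoint? True
Covers U? True

Yes, valid partition


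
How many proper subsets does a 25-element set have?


Total subsets = 2^n = 2^25 = 33554432
Proper subsets exclude the set itself: 2^n - 1
= 33554432 - 1
= 33554431

Number of proper subsets = 33554431


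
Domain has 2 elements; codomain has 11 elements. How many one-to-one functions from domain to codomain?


An injection sends each of |A| = 2 inputs to a distinct output in B.
# injections = |B|·(|B|-1)·…·(|B|-|A|+1) = 11! / (11 - 2)!
= 11 × 10
= 110

Number of injections = 110


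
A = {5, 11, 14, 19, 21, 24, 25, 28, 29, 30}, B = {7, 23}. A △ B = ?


A △ B = (A \ B) ∪ (B \ A) = elements in exactly one of A or B
A \ B = {5, 11, 14, 19, 21, 24, 25, 28, 29, 30}
B \ A = {7, 23}
A △ B = {5, 7, 11, 14, 19, 21, 23, 24, 25, 28, 29, 30}

A △ B = {5, 7, 11, 14, 19, 21, 23, 24, 25, 28, 29, 30}


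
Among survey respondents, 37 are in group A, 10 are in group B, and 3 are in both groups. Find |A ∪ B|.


|A ∪ B| = |A| + |B| - |A ∩ B|
= 37 + 10 - 3
= 44

|A ∪ B| = 44


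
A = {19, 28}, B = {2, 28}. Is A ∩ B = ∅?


Disjoint means A ∩ B = ∅.
A ∩ B = {28}
A ∩ B ≠ ∅, so A and B are NOT disjoint.

No, A and B are not disjoint (A ∩ B = {28})


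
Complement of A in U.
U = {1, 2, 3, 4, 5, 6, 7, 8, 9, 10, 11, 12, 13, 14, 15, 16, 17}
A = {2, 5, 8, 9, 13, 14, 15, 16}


Aᶜ = U \ A = elements in U but not in A
U = {1, 2, 3, 4, 5, 6, 7, 8, 9, 10, 11, 12, 13, 14, 15, 16, 17}
A = {2, 5, 8, 9, 13, 14, 15, 16}
Aᶜ = {1, 3, 4, 6, 7, 10, 11, 12, 17}

Aᶜ = {1, 3, 4, 6, 7, 10, 11, 12, 17}


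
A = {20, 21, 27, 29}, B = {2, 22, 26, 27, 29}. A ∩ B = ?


A ∩ B = elements in both A and B
A = {20, 21, 27, 29}
B = {2, 22, 26, 27, 29}
A ∩ B = {27, 29}

A ∩ B = {27, 29}


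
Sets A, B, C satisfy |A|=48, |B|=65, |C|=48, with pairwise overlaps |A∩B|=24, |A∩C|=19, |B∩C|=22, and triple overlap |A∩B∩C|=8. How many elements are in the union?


|A∪B∪C| = |A|+|B|+|C| - |A∩B|-|A∩C|-|B∩C| + |A∩B∩C|
= 48+65+48 - 24-19-22 + 8
= 161 - 65 + 8
= 104

|A ∪ B ∪ C| = 104


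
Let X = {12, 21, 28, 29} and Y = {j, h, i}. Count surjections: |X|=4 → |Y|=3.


n = |X| = 4, k = |Y| = 3. Surjections via inclusion-exclusion:
S(n,k) = Σ(-1)^i × C(k,i) × (k-i)^n, i=0 to k
i=0: (-1)^0×C(3,0)×3^4 = 81
i=1: (-1)^1×C(3,1)×2^4 = -48
i=2: (-1)^2×C(3,2)×1^4 = 3
i=3: (-1)^3×C(3,3)×0^4 = 0
Total = 36

Number of surjections = 36


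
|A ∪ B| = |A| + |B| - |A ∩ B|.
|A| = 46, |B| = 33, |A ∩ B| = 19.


|A ∪ B| = |A| + |B| - |A ∩ B|
= 46 + 33 - 19
= 60

|A ∪ B| = 60


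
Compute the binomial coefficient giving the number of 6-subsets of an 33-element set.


C(n,k) = n! / (k!(n-k)!)
C(33,6) = 33! / (6!27!)
= 1107568

C(33,6) = 1107568


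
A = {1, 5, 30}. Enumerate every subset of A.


|A| = 3, so |P(A)| = 2^3 = 8
Enumerate subsets by cardinality (0 to 3):
∅, {1}, {5}, {30}, {1, 5}, {1, 30}, {5, 30}, {1, 5, 30}

P(A) has 8 subsets: ∅, {1}, {5}, {30}, {1, 5}, {1, 30}, {5, 30}, {1, 5, 30}


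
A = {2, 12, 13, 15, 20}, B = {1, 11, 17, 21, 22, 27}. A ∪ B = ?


A ∪ B = all elements in A or B (or both)
A = {2, 12, 13, 15, 20}
B = {1, 11, 17, 21, 22, 27}
A ∪ B = {1, 2, 11, 12, 13, 15, 17, 20, 21, 22, 27}

A ∪ B = {1, 2, 11, 12, 13, 15, 17, 20, 21, 22, 27}


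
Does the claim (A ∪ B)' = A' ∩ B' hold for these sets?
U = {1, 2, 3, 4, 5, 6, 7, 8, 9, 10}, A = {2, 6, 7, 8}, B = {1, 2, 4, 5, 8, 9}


LHS: A ∪ B = {1, 2, 4, 5, 6, 7, 8, 9}
(A ∪ B)' = U \ (A ∪ B) = {3, 10}
A' = {1, 3, 4, 5, 9, 10}, B' = {3, 6, 7, 10}
Claimed RHS: A' ∩ B' = {3, 10}
Identity is VALID: LHS = RHS = {3, 10} ✓

Identity is valid. (A ∪ B)' = A' ∩ B' = {3, 10}


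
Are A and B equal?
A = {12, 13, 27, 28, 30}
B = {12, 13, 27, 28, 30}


Two sets are equal iff they have exactly the same elements.
A = {12, 13, 27, 28, 30}
B = {12, 13, 27, 28, 30}
Same elements → A = B

Yes, A = B


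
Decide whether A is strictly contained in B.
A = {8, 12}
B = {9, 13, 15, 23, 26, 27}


A ⊂ B requires: A ⊆ B AND A ≠ B.
A ⊆ B? No
A ⊄ B, so A is not a proper subset.

No, A is not a proper subset of B


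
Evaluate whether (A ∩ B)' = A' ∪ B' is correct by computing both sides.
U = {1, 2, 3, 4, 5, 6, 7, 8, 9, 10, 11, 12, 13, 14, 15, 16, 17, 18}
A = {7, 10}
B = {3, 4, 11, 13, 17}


LHS: A ∩ B = ∅
(A ∩ B)' = U \ (A ∩ B) = {1, 2, 3, 4, 5, 6, 7, 8, 9, 10, 11, 12, 13, 14, 15, 16, 17, 18}
A' = {1, 2, 3, 4, 5, 6, 8, 9, 11, 12, 13, 14, 15, 16, 17, 18}, B' = {1, 2, 5, 6, 7, 8, 9, 10, 12, 14, 15, 16, 18}
Claimed RHS: A' ∪ B' = {1, 2, 3, 4, 5, 6, 7, 8, 9, 10, 11, 12, 13, 14, 15, 16, 17, 18}
Identity is VALID: LHS = RHS = {1, 2, 3, 4, 5, 6, 7, 8, 9, 10, 11, 12, 13, 14, 15, 16, 17, 18} ✓

Identity is valid. (A ∩ B)' = A' ∪ B' = {1, 2, 3, 4, 5, 6, 7, 8, 9, 10, 11, 12, 13, 14, 15, 16, 17, 18}


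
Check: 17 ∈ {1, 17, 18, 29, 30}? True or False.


A = {1, 17, 18, 29, 30}
Checking if 17 is in A
17 is in A → True

17 ∈ A


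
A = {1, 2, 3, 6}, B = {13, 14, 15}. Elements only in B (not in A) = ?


A = {1, 2, 3, 6}
B = {13, 14, 15}
Region: only in B (not in A)
Elements: {13, 14, 15}

Elements only in B (not in A): {13, 14, 15}


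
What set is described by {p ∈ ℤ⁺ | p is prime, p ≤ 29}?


Checking each candidate:
Condition: primes ≤ 29
Result = {2, 3, 5, 7, 11, 13, 17, 19, 23, 29}

{2, 3, 5, 7, 11, 13, 17, 19, 23, 29}


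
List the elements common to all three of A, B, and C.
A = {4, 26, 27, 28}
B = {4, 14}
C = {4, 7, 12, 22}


A ∩ B = {4}
(A ∩ B) ∩ C = {4}

A ∩ B ∩ C = {4}


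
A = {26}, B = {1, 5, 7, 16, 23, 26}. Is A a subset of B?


A ⊆ B means every element of A is in B.
All elements of A are in B.
So A ⊆ B.

Yes, A ⊆ B


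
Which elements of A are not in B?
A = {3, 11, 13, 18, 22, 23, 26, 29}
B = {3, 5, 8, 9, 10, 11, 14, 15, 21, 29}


A \ B = elements in A but not in B
A = {3, 11, 13, 18, 22, 23, 26, 29}
B = {3, 5, 8, 9, 10, 11, 14, 15, 21, 29}
Remove from A any elements in B
A \ B = {13, 18, 22, 23, 26}

A \ B = {13, 18, 22, 23, 26}


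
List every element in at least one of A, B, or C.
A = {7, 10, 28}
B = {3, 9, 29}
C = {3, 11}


A ∪ B = {3, 7, 9, 10, 28, 29}
(A ∪ B) ∪ C = {3, 7, 9, 10, 11, 28, 29}

A ∪ B ∪ C = {3, 7, 9, 10, 11, 28, 29}


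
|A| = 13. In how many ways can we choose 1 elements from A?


C(n,k) = n! / (k!(n-k)!)
C(13,1) = 13! / (1!12!)
= 13

C(13,1) = 13


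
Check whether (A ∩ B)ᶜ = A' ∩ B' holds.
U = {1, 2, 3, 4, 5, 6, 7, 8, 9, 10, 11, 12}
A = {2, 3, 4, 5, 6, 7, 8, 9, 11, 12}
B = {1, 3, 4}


LHS: A ∩ B = {3, 4}
(A ∩ B)' = U \ (A ∩ B) = {1, 2, 5, 6, 7, 8, 9, 10, 11, 12}
A' = {1, 10}, B' = {2, 5, 6, 7, 8, 9, 10, 11, 12}
Claimed RHS: A' ∩ B' = {10}
Identity is INVALID: LHS = {1, 2, 5, 6, 7, 8, 9, 10, 11, 12} but the RHS claimed here equals {10}. The correct form is (A ∩ B)' = A' ∪ B'.

Identity is invalid: (A ∩ B)' = {1, 2, 5, 6, 7, 8, 9, 10, 11, 12} but A' ∩ B' = {10}. The correct De Morgan law is (A ∩ B)' = A' ∪ B'.


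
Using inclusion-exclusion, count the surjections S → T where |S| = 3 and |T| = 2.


n = |S| = 3, k = |T| = 2. Surjections via inclusion-exclusion:
S(n,k) = Σ(-1)^i × C(k,i) × (k-i)^n, i=0 to k
i=0: (-1)^0×C(2,0)×2^3 = 8
i=1: (-1)^1×C(2,1)×1^3 = -2
i=2: (-1)^2×C(2,2)×0^3 = 0
Total = 6

Number of surjections = 6


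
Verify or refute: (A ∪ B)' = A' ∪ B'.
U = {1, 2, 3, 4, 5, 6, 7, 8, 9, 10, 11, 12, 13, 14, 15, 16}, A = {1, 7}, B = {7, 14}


LHS: A ∪ B = {1, 7, 14}
(A ∪ B)' = U \ (A ∪ B) = {2, 3, 4, 5, 6, 8, 9, 10, 11, 12, 13, 15, 16}
A' = {2, 3, 4, 5, 6, 8, 9, 10, 11, 12, 13, 14, 15, 16}, B' = {1, 2, 3, 4, 5, 6, 8, 9, 10, 11, 12, 13, 15, 16}
Claimed RHS: A' ∪ B' = {1, 2, 3, 4, 5, 6, 8, 9, 10, 11, 12, 13, 14, 15, 16}
Identity is INVALID: LHS = {2, 3, 4, 5, 6, 8, 9, 10, 11, 12, 13, 15, 16} but the RHS claimed here equals {1, 2, 3, 4, 5, 6, 8, 9, 10, 11, 12, 13, 14, 15, 16}. The correct form is (A ∪ B)' = A' ∩ B'.

Identity is invalid: (A ∪ B)' = {2, 3, 4, 5, 6, 8, 9, 10, 11, 12, 13, 15, 16} but A' ∪ B' = {1, 2, 3, 4, 5, 6, 8, 9, 10, 11, 12, 13, 14, 15, 16}. The correct De Morgan law is (A ∪ B)' = A' ∩ B'.


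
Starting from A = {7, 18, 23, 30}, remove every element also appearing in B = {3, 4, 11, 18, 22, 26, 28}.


A \ B = elements in A but not in B
A = {7, 18, 23, 30}
B = {3, 4, 11, 18, 22, 26, 28}
Remove from A any elements in B
A \ B = {7, 23, 30}

A \ B = {7, 23, 30}


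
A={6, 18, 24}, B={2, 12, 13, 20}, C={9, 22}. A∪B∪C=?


A ∪ B = {2, 6, 12, 13, 18, 20, 24}
(A ∪ B) ∪ C = {2, 6, 9, 12, 13, 18, 20, 22, 24}

A ∪ B ∪ C = {2, 6, 9, 12, 13, 18, 20, 22, 24}


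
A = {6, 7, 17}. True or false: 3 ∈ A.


A = {6, 7, 17}
Checking if 3 is in A
3 is not in A → False

3 ∉ A


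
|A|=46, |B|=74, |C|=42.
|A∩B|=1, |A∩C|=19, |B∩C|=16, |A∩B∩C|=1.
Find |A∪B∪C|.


|A∪B∪C| = |A|+|B|+|C| - |A∩B|-|A∩C|-|B∩C| + |A∩B∩C|
= 46+74+42 - 1-19-16 + 1
= 162 - 36 + 1
= 127

|A ∪ B ∪ C| = 127


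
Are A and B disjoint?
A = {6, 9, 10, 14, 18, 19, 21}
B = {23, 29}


Disjoint means A ∩ B = ∅.
A ∩ B = ∅
A ∩ B = ∅, so A and B are disjoint.

Yes, A and B are disjoint


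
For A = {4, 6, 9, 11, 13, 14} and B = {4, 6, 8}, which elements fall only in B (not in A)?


A = {4, 6, 9, 11, 13, 14}
B = {4, 6, 8}
Region: only in B (not in A)
Elements: {8}

Elements only in B (not in A): {8}
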